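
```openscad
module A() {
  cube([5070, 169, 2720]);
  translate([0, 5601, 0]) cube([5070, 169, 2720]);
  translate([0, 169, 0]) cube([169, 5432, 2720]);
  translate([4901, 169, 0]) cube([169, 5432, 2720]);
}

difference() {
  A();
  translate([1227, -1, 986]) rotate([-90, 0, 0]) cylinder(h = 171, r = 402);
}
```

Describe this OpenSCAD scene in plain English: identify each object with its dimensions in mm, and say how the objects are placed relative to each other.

A is a box-shaped house frame (walls only): outside footprint 5070×5770 mm, wall height 2720 mm, wall thickness 169 mm. The two y-facing walls run the full x-width; the two x-facing walls fit between the inner faces of the y-facing walls.

The house frame has a circular hole of radius 402 mm through its front wall, centred at (x = 1227, z = 986).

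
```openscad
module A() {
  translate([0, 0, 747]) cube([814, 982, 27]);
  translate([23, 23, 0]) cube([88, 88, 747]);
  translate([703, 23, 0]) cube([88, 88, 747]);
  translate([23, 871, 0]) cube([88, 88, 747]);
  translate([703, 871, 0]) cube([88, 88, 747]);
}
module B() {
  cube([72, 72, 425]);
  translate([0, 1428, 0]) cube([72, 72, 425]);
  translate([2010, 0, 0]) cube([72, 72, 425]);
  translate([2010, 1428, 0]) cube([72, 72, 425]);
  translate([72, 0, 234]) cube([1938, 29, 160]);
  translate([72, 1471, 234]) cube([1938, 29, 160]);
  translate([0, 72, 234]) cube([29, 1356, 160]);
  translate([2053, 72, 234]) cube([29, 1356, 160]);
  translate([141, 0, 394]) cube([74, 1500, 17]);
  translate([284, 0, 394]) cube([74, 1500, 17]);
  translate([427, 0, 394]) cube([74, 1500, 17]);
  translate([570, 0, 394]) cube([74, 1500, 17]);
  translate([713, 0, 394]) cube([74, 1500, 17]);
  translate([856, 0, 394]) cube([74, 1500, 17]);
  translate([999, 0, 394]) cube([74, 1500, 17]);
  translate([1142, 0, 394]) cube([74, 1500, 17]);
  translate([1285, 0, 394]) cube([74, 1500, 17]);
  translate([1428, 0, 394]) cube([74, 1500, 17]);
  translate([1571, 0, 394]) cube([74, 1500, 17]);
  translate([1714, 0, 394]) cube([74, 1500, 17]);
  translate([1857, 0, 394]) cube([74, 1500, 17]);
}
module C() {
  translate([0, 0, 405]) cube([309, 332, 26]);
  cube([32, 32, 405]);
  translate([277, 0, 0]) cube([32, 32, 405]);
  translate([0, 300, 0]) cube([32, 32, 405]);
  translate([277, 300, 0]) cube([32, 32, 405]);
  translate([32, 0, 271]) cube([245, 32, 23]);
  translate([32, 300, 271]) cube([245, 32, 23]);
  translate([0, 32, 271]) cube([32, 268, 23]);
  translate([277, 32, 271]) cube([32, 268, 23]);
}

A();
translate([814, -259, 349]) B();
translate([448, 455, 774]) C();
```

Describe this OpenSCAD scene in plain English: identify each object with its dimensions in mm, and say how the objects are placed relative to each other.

A is a rectangular dining table. The top is 814×982×27 mm with its upper surface at z = 774 mm. It stands on four 88×88 mm square legs, each inset 23 mm from the nearest pair of top edges, running from the floor to the underside of the top.

B is a bed frame 2082 mm long (x) by 1500 mm wide (y). Four 72×72 mm corner posts, 425 mm tall, at the corners of the footprint. Four rails of 29 mm thickness and 160 mm height run between adjacent posts with their undersides at z = 234 mm, their outer faces flush with the outside of the frame (the two x-running rails run between the posts' inner faces; the two y-running rails run between the posts' inner faces). 13 slats, each 74 mm wide (x) and 17 mm thick, lie across the top of the two x-running rails, running the full 1500 mm width of the frame in y; the slats are evenly spaced along x between the inner faces of the end posts with equal gaps (rounded down to the nearest mm) at the −x end and between each pair — any rounding remainder accumulates at the +x end.

C is a four-legged stool. The seat is 309×332 mm, 26 mm thick, top at z = 431 mm. It stands on four square legs, each 32×32 mm in cross-section, from z = 0 to the seat underside, each flush with a corner of the seat. Four stretchers, 32 mm wide and 23 mm tall, connect adjacent legs with their undersides at z = 271 mm, each running between the inner faces of the legs it joins and aligned with the legs' outer faces on the other axis.

The bed frame is beside the table with their tops flush at z = 774. The stool is on top of the table.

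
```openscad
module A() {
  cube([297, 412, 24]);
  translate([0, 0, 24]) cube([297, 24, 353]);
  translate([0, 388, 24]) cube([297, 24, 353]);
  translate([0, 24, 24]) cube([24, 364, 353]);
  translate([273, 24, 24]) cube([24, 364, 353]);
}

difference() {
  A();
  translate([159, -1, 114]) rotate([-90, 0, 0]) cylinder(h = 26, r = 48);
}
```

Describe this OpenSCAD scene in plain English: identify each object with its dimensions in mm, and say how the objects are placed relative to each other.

A is an open storage box with external size 297×412×377 mm and wall thickness 24 mm (the base is also 24 mm thick). The base covers the whole footprint; the four walls stand on the base, with the y-facing walls full-width and the x-facing walls fitting between their inner faces.

The open box has a circular hole of radius 48 mm through its front wall, centred at (x = 159, z = 114).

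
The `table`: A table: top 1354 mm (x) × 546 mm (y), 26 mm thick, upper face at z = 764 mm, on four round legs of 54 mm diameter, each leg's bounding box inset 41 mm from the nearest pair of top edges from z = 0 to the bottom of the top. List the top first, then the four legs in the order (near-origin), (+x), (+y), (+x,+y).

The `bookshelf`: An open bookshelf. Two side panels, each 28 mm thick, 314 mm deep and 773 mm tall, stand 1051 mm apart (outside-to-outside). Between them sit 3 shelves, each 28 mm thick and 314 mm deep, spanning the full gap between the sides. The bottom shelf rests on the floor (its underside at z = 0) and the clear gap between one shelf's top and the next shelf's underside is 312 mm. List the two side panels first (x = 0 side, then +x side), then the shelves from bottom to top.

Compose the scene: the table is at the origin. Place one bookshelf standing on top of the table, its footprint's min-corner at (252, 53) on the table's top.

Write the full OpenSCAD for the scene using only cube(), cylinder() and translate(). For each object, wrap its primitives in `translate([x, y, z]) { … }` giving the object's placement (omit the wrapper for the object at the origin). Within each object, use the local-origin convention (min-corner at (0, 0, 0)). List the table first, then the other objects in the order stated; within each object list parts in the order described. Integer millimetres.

translate([0, 0, 738]) cube([1354, 546, 26]);
translate([68, 68, 0]) cylinder(h = 738, r = 27);
translate([1286, 68, 0]) cylinder(h = 738, r = 27);
translate([68, 478, 0]) cylinder(h = 738, r = 27);
translate([1286, 478, 0]) cylinder(h = 738, r = 27);
translate([252, 53, 764]) {
  cube([28, 314, 773]);
  translate([1023, 0, 0]) cube([28, 314, 773]);
  translate([28, 0, 0]) cube([995, 314, 28]);
  translate([28, 0, 340]) cube([995, 314, 28]);
  translate([28, 0, 680]) cube([995, 314, 28]);
}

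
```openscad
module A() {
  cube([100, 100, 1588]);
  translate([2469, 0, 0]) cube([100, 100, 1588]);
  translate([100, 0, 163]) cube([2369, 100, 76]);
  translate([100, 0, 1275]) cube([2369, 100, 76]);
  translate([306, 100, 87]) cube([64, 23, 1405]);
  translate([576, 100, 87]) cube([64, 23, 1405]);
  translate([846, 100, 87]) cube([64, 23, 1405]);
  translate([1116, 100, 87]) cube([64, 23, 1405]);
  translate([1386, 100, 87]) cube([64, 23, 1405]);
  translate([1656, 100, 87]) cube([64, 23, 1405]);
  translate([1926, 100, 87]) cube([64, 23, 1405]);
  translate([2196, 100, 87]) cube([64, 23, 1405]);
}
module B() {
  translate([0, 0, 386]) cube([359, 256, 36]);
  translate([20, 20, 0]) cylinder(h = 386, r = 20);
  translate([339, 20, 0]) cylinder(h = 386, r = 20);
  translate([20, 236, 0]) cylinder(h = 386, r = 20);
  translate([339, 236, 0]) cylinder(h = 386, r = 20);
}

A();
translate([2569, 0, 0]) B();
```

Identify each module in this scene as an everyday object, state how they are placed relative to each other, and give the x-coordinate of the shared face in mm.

A is a fence section. B is a stool. The stool is against the fence section's +x side, with their −y faces flush. The x-coordinate of the shared face is 2569 mm.

The fence section's +x face and the stool's −x face are both at x = 2569 mm.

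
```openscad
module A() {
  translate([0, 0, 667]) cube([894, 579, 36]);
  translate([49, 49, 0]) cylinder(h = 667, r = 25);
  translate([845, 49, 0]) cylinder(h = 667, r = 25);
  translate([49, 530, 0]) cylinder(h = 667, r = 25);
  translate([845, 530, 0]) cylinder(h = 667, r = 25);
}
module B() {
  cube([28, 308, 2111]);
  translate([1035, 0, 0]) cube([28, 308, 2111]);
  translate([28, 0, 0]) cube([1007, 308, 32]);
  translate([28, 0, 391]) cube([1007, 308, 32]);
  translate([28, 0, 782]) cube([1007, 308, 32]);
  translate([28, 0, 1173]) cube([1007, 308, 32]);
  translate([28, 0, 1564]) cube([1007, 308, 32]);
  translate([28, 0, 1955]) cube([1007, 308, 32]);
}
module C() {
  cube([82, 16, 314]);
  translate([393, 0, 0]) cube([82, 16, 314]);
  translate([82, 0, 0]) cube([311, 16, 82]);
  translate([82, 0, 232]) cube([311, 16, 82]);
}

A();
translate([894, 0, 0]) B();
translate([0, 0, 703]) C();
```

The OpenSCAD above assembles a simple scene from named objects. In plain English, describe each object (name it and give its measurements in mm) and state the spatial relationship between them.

A is a table with a 894×579 mm rectangular top, 36 mm thick, top surface at z = 703 mm, supported by four round legs of 50 mm diameter, each leg's bounding box inset 24 mm from the nearest pair of top edges, running from the floor.

B is an open bookshelf. Two side panels, each 28 mm thick, 308 mm deep and 2111 mm tall, stand 1063 mm apart (outside-to-outside). Between them sit 6 shelves, each 32 mm thick and 308 mm deep, spanning the full gap between the sides. The bottom shelf rests on the floor (its underside at z = 0) and the clear gap between one shelf's top and the next shelf's underside is 359 mm.

C is a picture frame with a 311×150 mm rectangular opening (x by z) and a uniform 82 mm border on every side. Frame depth is 16 mm along y. It is built from two vertical stiles running the full outside height and two horizontal rails spanning the gap between the stiles.

The bookshelf is against the table's +x side, with their −y faces flush. The picture frame is on top of the table.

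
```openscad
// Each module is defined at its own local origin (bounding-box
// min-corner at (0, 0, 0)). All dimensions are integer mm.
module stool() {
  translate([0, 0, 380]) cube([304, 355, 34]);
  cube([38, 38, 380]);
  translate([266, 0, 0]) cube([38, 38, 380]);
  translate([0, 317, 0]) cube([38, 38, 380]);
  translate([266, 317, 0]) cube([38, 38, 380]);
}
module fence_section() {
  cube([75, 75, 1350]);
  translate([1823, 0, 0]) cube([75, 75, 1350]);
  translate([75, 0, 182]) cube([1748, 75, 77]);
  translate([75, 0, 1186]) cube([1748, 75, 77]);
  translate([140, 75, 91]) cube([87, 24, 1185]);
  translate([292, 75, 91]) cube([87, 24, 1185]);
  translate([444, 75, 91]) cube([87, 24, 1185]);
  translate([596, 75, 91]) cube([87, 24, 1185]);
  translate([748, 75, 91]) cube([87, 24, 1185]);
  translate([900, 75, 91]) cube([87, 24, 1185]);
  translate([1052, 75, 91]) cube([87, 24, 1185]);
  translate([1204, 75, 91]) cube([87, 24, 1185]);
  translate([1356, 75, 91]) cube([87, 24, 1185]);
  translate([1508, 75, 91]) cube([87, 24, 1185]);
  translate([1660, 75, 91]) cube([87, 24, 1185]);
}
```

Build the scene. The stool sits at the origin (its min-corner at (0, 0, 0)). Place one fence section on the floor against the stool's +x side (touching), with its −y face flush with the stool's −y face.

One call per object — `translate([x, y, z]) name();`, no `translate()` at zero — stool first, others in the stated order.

stool();
translate([304, 0, 0]) fence_section();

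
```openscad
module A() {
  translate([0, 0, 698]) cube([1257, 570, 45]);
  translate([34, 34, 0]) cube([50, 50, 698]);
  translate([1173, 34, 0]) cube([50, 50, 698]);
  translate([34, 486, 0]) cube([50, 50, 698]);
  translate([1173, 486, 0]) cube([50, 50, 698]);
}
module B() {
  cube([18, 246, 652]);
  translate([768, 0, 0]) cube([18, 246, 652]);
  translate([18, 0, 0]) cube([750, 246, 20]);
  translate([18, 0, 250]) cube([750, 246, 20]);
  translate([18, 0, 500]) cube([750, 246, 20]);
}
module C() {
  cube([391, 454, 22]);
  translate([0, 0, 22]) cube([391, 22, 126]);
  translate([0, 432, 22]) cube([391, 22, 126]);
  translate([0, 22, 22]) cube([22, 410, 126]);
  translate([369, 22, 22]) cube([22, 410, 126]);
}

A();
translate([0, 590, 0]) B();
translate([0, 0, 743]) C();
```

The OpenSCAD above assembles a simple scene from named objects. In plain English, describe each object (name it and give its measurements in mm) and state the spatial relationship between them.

A is a table with a 1257×570 mm rectangular top, 45 mm thick, top surface at z = 743 mm, supported by four 50×50 mm square legs, each inset 34 mm from the nearest pair of top edges, running from the floor.

B is an open bookshelf. Two side panels, each 18 mm thick, 246 mm deep and 652 mm tall, stand 786 mm apart (outside-to-outside). Between them sit 3 shelves, each 20 mm thick and 246 mm deep, spanning the full gap between the sides. The bottom shelf rests on the floor (its underside at z = 0) and the clear gap between one shelf's top and the next shelf's underside is 230 mm.

C is an open-topped rectangular box: outside dimensions 391×454×148 mm, with a uniform wall and base thickness of 22 mm. The base is a full 391×454 slab on the floor; four walls sit on top of the base. The front and back walls (the −y and +y sides) span the full width; the two side walls fit between them.

The bookshelf is on the floor beside the table on its +y side. The open box is on top of the table.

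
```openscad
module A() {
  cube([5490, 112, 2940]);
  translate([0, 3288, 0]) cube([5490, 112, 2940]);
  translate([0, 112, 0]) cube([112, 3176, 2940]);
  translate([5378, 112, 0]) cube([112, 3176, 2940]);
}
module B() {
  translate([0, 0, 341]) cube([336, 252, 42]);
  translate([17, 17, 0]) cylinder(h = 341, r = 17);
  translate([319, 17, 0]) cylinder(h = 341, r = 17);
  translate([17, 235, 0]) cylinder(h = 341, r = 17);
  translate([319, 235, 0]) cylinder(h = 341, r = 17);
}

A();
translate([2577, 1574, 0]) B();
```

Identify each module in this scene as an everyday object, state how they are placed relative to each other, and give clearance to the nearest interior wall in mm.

Clearances: x = 2465, y = 1462; minimum 1462 mm.

A is a house frame. B is a stool. The stool sits inside the house frame, centred. The clearance to the nearest interior wall is 1462 mm.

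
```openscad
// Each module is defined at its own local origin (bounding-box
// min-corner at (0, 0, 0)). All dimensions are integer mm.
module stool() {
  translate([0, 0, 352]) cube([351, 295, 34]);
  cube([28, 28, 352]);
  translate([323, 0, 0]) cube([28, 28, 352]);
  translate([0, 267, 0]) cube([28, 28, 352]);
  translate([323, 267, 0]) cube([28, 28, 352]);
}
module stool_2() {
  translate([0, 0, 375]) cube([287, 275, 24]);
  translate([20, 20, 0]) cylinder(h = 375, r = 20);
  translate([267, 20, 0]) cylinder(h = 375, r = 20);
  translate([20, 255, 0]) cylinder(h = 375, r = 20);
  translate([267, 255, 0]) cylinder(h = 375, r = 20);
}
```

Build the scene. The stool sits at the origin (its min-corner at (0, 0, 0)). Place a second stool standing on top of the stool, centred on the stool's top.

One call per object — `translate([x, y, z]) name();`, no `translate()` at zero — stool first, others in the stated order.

stool();
translate([32, 10, 386]) stool_2();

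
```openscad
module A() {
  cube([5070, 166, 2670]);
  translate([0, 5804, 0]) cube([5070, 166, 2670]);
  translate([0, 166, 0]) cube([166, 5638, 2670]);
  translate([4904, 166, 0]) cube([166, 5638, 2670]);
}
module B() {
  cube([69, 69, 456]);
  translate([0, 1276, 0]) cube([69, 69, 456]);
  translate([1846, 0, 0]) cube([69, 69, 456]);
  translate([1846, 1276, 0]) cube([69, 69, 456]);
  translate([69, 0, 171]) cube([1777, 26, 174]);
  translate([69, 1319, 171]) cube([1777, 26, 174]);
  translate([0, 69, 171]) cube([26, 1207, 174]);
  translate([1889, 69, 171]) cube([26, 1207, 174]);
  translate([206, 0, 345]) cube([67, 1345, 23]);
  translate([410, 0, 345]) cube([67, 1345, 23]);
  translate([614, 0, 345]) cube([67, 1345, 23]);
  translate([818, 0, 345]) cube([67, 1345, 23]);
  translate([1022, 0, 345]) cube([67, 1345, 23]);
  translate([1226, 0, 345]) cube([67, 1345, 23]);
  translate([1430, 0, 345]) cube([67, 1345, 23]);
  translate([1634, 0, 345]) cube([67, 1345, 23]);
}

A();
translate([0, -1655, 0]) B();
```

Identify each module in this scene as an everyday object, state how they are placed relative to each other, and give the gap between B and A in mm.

A is a house frame. B is a bed frame. The bed frame is on the floor beside the house frame on its −y side. The gap between the bed frame and the house frame is 310 mm.

The bed frame's nearest face is 310 mm from the house frame's −y face.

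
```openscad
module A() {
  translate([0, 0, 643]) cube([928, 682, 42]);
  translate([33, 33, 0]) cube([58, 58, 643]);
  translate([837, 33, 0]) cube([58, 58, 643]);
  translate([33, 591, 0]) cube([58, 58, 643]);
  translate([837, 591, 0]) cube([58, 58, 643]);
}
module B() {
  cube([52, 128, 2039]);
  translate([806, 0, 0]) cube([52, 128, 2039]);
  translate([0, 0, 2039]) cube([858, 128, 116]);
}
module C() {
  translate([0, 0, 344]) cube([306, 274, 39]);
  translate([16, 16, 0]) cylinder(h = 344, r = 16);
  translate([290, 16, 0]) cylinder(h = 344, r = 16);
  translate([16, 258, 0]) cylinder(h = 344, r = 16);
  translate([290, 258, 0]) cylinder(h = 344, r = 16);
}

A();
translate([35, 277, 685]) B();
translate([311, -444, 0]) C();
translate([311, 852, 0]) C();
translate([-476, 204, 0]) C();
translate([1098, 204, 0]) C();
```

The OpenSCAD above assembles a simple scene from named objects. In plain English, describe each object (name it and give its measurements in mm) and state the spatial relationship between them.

A is a rectangular dining table. The top is 928×682×42 mm with its upper surface at z = 685 mm. It stands on four 58×58 mm square legs, each inset 33 mm from the nearest pair of top edges, running from the floor to the underside of the top.

B is a rectangular door frame: two vertical jambs of 52×128 mm section, 2039 mm tall, with a clear opening 754 mm wide between their inner faces. A header 116 mm tall and 128 mm deep lies on top of the jambs and spans the full outside width.

C is a simple wooden stool: a rectangular seat 306 mm (x) by 274 mm (y), 39 mm thick, top face at z = 383 mm, on four round legs, each 32 mm in diameter. The legs rest on z = 0, each leg's axis is inset half a diameter from the nearest pair of seat edges (so the leg's bounding box is flush with the corner).

The door frame is on top of the table, centred. Four stools sit around the table at the −y, +y, −x, +x sides.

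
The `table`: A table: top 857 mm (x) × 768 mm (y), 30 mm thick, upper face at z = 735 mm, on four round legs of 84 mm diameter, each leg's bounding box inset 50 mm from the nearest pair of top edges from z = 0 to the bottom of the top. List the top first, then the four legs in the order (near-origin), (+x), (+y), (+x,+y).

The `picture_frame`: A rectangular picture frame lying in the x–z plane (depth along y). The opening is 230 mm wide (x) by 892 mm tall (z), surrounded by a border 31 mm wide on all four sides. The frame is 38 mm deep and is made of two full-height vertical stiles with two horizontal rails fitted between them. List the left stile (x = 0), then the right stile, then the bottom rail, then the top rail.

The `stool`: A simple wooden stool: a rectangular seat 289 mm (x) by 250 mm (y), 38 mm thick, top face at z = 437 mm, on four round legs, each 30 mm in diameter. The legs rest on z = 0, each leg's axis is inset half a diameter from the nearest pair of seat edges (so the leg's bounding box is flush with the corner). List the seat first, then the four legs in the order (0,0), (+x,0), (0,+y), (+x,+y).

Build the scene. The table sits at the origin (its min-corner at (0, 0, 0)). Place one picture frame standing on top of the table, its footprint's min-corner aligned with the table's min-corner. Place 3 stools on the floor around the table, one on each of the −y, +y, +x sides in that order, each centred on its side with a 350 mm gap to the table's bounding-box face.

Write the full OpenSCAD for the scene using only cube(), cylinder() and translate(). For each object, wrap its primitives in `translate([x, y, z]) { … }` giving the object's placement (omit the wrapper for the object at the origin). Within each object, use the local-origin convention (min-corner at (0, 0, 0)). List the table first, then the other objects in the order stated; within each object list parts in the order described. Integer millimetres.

translate([0, 0, 705]) cube([857, 768, 30]);
translate([92, 92, 0]) cylinder(h = 705, r = 42);
translate([765, 92, 0]) cylinder(h = 705, r = 42);
translate([92, 676, 0]) cylinder(h = 705, r = 42);
translate([765, 676, 0]) cylinder(h = 705, r = 42);
translate([0, 0, 735]) {
  cube([31, 38, 954]);
  translate([261, 0, 0]) cube([31, 38, 954]);
  translate([31, 0, 0]) cube([230, 38, 31]);
  translate([31, 0, 923]) cube([230, 38, 31]);
}
translate([284, -600, 0]) {
  translate([0, 0, 399]) cube([289, 250, 38]);
  translate([15, 15, 0]) cylinder(h = 399, r = 15);
  translate([274, 15, 0]) cylinder(h = 399, r = 15);
  translate([15, 235, 0]) cylinder(h = 399, r = 15);
  translate([274, 235, 0]) cylinder(h = 399, r = 15);
}
translate([284, 1118, 0]) {
  translate([0, 0, 399]) cube([289, 250, 38]);
  translate([15, 15, 0]) cylinder(h = 399, r = 15);
  translate([274, 15, 0]) cylinder(h = 399, r = 15);
  translate([15, 235, 0]) cylinder(h = 399, r = 15);
  translate([274, 235, 0]) cylinder(h = 399, r = 15);
}
translate([1207, 259, 0]) {
  translate([0, 0, 399]) cube([289, 250, 38]);
  translate([15, 15, 0]) cylinder(h = 399, r = 15);
  translate([274, 15, 0]) cylinder(h = 399, r = 15);
  translate([15, 235, 0]) cylinder(h = 399, r = 15);
  translate([274, 235, 0]) cylinder(h = 399, r = 15);
}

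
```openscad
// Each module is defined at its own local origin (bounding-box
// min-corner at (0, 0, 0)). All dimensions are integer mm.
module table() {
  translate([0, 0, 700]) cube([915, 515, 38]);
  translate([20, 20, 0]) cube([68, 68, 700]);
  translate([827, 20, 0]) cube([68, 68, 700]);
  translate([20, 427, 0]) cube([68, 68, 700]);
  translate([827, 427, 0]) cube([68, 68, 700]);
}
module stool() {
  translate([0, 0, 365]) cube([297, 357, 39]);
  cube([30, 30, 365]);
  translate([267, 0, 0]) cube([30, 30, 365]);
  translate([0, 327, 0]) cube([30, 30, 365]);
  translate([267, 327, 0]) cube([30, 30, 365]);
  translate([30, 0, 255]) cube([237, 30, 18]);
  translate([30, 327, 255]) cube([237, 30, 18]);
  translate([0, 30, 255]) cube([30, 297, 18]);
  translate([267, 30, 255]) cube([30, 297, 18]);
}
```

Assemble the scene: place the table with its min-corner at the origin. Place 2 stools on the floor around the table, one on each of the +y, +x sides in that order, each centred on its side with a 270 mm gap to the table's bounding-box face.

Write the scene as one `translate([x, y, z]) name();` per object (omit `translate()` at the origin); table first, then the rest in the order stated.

table();
translate([309, 785, 0]) stool();
translate([1185, 79, 0]) stool();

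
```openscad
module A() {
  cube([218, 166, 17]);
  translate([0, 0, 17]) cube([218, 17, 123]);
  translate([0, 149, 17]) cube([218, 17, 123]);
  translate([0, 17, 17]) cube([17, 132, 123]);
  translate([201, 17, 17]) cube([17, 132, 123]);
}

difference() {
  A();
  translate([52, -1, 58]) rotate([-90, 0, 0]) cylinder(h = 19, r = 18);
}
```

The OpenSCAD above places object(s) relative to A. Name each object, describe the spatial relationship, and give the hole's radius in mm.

The subtracted cylinder has r = 18 mm.

A is an open box. The open box has a circular hole through its front wall. The hole's radius is 18 mm.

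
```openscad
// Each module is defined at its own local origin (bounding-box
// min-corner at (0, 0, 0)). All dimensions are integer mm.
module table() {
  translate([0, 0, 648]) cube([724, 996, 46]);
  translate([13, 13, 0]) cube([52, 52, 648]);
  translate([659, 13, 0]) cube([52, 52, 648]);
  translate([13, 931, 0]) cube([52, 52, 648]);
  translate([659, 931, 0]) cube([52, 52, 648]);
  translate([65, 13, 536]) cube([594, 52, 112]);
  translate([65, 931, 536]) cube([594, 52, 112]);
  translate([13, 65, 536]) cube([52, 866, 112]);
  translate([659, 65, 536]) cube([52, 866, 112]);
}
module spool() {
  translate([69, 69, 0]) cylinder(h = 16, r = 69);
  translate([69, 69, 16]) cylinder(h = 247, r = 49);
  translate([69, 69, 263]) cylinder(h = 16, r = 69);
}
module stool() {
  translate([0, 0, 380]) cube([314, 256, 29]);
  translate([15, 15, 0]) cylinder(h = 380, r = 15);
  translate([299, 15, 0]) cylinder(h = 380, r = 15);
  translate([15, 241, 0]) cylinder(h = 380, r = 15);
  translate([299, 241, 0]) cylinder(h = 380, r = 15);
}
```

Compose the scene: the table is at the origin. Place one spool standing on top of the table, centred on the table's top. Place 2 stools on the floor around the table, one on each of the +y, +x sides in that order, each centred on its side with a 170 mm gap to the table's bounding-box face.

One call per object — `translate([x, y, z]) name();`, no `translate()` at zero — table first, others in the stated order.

table();
translate([293, 429, 694]) spool();
translate([205, 1166, 0]) stool();
translate([894, 370, 0]) stool();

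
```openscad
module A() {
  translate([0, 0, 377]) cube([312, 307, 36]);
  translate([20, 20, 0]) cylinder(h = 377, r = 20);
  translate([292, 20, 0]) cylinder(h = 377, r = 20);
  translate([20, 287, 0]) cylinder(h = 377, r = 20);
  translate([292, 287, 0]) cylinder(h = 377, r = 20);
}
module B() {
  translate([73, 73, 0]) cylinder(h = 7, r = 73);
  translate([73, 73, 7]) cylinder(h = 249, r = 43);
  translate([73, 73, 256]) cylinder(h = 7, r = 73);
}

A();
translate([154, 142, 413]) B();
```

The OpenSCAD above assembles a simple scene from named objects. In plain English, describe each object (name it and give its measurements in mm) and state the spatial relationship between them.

A is a simple wooden stool: a rectangular seat 312 mm (x) by 307 mm (y), 36 mm thick, top face at z = 413 mm, on four round legs, each 40 mm in diameter. The legs rest on z = 0, each leg's axis is inset half a diameter from the nearest pair of seat edges (so the leg's bounding box is flush with the corner).

B is a spool: two coaxial disc flanges of radius 73 mm and thickness 7 mm, joined by a core cylinder of radius 43 mm and height 249 mm. The lower flange rests on z = 0 and the three cylinders share a vertical axis.

The spool is on top of the stool.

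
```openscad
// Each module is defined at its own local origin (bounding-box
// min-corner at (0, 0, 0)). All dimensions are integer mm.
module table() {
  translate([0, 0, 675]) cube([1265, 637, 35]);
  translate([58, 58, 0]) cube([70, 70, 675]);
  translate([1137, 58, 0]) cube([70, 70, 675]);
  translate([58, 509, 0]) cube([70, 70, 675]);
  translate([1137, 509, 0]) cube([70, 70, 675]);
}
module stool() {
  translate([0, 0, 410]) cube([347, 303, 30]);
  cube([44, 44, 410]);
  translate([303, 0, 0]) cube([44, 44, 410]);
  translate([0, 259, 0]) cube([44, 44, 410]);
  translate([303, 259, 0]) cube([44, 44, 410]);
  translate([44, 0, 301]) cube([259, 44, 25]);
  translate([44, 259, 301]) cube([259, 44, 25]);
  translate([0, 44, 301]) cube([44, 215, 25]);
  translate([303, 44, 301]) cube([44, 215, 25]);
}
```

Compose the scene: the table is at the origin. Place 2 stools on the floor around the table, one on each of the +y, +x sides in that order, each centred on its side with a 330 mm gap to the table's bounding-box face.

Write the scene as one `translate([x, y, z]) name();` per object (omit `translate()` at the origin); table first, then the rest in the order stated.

table();
translate([459, 967, 0]) stool();
translate([1595, 167, 0]) stool();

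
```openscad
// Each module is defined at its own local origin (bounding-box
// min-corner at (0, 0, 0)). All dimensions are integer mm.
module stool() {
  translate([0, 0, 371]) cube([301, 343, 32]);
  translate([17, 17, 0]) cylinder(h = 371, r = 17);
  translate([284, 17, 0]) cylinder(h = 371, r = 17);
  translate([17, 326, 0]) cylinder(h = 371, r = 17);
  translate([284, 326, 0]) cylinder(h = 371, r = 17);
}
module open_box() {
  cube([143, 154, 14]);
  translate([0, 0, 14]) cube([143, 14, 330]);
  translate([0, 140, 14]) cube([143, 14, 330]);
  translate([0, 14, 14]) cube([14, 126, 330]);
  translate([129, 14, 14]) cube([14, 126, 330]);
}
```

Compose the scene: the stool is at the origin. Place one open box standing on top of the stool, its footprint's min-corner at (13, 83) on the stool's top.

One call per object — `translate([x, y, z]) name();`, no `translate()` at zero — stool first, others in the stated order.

stool();
translate([13, 83, 403]) open_box();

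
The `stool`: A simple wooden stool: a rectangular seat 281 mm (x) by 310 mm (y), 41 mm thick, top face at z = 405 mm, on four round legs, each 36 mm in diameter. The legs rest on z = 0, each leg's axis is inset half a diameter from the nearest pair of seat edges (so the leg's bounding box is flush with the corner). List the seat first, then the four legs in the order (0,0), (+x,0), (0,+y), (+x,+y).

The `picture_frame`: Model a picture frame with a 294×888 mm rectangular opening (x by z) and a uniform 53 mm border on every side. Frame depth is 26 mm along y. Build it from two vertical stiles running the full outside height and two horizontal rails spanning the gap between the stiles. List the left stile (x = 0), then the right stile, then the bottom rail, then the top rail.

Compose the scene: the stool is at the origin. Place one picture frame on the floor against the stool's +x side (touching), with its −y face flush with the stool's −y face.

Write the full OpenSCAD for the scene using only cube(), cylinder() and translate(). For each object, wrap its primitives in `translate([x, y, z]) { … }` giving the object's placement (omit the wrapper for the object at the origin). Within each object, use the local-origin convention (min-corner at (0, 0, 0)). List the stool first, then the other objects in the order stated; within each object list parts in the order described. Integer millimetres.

translate([0, 0, 364]) cube([281, 310, 41]);
translate([18, 18, 0]) cylinder(h = 364, r = 18);
translate([263, 18, 0]) cylinder(h = 364, r = 18);
translate([18, 292, 0]) cylinder(h = 364, r = 18);
translate([263, 292, 0]) cylinder(h = 364, r = 18);
translate([281, 0, 0]) {
  cube([53, 26, 994]);
  translate([347, 0, 0]) cube([53, 26, 994]);
  translate([53, 0, 0]) cube([294, 26, 53]);
  translate([53, 0, 941]) cube([294, 26, 53]);
}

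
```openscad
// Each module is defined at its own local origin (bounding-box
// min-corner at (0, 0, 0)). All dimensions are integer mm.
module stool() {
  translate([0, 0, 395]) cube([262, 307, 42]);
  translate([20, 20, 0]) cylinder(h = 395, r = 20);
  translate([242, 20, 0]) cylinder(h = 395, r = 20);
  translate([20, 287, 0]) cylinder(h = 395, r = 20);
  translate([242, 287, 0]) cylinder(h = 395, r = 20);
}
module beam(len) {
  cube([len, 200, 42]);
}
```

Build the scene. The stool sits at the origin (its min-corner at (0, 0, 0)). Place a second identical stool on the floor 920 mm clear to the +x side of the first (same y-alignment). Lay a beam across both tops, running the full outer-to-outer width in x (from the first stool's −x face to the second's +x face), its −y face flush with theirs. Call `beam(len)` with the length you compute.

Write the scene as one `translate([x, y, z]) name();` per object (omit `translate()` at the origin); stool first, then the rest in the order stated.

stool();
translate([1182, 0, 0]) stool();
translate([0, 0, 437]) beam(1444);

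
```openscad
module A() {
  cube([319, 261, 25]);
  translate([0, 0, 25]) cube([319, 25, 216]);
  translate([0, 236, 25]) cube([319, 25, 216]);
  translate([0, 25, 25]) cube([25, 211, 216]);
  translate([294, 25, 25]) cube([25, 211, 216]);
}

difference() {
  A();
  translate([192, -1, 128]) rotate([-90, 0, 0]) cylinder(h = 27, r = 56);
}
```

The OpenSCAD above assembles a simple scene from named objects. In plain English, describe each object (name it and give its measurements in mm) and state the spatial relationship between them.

A is an open-topped rectangular box: outside dimensions 319×261×241 mm, with a uniform wall and base thickness of 25 mm. The base is a full 319×261 slab on the floor; four walls sit on top of the base. The front and back walls (the −y and +y sides) span the full width; the two side walls fit between them.

The open box has a circular hole of radius 56 mm through its front wall, centred at (x = 192, z = 128).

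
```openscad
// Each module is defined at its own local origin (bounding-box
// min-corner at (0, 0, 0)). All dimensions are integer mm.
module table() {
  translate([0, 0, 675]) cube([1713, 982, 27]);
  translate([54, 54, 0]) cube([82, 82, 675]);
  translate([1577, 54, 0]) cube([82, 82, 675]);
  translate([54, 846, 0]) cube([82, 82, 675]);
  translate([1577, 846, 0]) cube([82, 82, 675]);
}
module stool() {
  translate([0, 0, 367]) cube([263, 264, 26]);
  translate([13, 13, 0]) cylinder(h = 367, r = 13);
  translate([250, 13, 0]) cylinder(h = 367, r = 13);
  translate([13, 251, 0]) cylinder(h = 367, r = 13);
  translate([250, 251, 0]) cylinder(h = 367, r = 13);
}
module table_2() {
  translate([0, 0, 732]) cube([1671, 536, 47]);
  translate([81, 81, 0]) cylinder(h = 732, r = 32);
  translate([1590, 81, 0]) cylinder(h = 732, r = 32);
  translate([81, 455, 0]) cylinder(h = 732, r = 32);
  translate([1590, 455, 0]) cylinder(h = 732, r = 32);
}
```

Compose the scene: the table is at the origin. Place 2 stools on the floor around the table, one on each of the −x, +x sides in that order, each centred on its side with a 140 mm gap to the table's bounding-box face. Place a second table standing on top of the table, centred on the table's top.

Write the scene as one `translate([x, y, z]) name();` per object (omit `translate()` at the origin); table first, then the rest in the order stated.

table();
translate([-403, 359, 0]) stool();
translate([1853, 359, 0]) stool();
translate([21, 223, 702]) table_2();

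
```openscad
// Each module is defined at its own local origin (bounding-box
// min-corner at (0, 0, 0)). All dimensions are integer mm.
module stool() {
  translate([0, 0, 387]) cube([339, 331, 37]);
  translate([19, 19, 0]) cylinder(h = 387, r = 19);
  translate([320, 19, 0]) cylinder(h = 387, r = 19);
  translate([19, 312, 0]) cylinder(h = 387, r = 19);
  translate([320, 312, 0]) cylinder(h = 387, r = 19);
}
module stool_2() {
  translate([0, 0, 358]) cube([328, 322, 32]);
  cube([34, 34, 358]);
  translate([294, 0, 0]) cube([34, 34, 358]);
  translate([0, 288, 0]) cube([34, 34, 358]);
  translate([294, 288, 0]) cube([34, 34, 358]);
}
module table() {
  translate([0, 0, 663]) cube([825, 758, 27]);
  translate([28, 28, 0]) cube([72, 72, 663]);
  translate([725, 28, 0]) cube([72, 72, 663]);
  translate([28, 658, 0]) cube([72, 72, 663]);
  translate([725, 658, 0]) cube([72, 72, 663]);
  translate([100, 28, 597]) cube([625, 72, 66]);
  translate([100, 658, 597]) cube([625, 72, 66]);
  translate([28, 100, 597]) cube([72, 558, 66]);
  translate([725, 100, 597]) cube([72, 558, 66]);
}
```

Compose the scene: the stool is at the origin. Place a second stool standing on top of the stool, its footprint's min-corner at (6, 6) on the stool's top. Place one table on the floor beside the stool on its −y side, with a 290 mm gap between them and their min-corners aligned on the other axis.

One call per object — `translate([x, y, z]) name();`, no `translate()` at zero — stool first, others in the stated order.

stool();
translate([6, 6, 424]) stool_2();
translate([0, -1048, 0]) table();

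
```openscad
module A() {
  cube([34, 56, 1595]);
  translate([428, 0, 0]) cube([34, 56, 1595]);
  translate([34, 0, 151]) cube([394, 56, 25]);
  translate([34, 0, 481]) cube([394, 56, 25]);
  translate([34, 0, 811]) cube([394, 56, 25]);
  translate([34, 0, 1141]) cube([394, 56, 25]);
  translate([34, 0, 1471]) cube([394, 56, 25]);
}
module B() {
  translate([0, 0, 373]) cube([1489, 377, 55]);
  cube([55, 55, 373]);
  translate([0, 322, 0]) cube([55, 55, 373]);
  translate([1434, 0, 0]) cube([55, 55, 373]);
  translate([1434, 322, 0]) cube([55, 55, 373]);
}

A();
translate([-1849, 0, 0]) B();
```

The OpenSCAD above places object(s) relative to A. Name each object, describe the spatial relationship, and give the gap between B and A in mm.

A is a ladder. B is a bench. The bench is on the floor beside the ladder on its −x side. The gap between the bench and the ladder is 360 mm.

The bench's nearest face is 360 mm from the ladder's −x face.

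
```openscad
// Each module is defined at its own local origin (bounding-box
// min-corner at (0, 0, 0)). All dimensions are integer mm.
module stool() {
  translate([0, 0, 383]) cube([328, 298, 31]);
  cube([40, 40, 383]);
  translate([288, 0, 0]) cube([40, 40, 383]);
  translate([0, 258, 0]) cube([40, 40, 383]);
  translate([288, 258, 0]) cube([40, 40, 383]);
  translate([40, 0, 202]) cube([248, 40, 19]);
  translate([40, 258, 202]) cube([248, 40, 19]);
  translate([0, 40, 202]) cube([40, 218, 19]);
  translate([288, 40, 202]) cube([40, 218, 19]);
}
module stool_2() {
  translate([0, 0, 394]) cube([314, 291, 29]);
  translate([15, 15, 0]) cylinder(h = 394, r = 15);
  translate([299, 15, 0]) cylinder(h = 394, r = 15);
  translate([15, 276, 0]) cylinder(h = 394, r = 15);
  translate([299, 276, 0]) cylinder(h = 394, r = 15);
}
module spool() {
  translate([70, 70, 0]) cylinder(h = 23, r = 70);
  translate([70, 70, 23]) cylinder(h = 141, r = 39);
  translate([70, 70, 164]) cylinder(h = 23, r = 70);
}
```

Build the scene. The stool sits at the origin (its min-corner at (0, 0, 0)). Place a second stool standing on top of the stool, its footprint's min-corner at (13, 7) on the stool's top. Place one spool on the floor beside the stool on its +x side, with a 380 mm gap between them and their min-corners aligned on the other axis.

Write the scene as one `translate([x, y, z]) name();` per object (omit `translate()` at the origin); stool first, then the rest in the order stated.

stool();
translate([13, 7, 414]) stool_2();
translate([708, 0, 0]) spool();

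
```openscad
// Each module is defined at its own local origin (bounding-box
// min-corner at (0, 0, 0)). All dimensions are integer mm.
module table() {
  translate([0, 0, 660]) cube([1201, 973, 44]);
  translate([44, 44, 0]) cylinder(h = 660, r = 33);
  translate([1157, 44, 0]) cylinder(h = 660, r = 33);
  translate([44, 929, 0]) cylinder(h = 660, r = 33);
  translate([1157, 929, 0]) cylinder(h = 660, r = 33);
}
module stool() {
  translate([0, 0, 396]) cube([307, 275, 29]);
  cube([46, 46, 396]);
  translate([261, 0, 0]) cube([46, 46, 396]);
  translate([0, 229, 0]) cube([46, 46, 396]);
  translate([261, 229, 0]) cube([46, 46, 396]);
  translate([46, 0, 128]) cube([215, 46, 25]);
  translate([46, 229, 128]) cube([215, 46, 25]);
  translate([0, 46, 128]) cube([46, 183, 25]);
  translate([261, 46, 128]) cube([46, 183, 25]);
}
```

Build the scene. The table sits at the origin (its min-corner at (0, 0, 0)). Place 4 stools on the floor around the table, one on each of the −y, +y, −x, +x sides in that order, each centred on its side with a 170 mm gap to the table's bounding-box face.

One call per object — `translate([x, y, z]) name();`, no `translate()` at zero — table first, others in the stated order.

table();
translate([447, -445, 0]) stool();
translate([447, 1143, 0]) stool();
translate([-477, 349, 0]) stool();
translate([1371, 349, 0]) stool();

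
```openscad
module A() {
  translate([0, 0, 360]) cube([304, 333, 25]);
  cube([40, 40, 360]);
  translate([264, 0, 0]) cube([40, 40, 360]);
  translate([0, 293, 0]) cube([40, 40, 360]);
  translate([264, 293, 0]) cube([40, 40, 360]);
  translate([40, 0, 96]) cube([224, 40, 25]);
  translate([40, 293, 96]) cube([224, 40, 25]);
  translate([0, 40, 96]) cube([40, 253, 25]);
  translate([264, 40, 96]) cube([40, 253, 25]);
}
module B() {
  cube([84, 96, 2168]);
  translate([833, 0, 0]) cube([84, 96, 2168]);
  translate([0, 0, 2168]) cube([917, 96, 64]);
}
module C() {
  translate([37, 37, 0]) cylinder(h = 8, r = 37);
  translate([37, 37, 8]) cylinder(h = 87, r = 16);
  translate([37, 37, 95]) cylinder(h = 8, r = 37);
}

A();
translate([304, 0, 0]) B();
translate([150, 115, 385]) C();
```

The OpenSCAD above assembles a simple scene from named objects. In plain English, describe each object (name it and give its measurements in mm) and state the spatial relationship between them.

A is a four-legged stool. The seat is a 304×333×25 mm slab whose top surface is at z = 385 mm; four square legs, each 40×40 mm in cross-section, run from the floor (z = 0) to the underside of the seat, each flush with a corner of the seat. Four stretchers, 40 mm wide and 25 mm tall, connect adjacent legs with their undersides at z = 96 mm, each running between the inner faces of the legs it joins and aligned with the legs' outer faces on the other axis.

B is a door frame. The clear opening is 749 mm wide and 2168 mm high. Two 84 mm wide jambs, 96 mm deep, stand either side of the opening from the floor to the top of the opening. A 64 mm thick head sits across the top of both jambs, spanning the full outside width of the frame.

C is a spool: two coaxial disc flanges of radius 37 mm and thickness 8 mm, joined by a core cylinder of radius 16 mm and height 87 mm. The lower flange rests on z = 0 and the three cylinders share a vertical axis.

The door frame is against the stool's +x side, with their −y faces flush. The spool is on top of the stool.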